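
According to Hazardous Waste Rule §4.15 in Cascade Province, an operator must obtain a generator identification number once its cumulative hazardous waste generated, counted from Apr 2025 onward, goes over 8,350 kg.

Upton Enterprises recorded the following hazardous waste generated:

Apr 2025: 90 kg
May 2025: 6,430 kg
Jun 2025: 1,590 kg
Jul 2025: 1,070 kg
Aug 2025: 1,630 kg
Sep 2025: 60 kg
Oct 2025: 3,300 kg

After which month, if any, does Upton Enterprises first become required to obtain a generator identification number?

Jul 2025

Through Apr 2025: 90 kg
Through May 2025: 6,520 kg
Through Jun 2025: 8,110 kg
Through Jul 2025: 9,180 kg ← exceeds threshold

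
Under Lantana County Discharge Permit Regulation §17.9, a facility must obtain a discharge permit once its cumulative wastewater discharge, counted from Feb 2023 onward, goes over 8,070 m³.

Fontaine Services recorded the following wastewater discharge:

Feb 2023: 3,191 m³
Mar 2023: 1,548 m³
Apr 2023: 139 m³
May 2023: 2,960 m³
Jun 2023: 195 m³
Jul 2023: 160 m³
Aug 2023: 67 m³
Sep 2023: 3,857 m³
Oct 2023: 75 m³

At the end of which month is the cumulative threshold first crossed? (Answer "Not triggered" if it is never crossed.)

Jul 2023

Through Feb 2023: 3,191 m³
Through Mar 2023: 4,739 m³
Through Apr 2023: 4,878 m³
Through May 2023: 7,838 m³
Through Jun 2023: 8,033 m³
Through Jul 2023: 8,193 m³ ← exceeds threshold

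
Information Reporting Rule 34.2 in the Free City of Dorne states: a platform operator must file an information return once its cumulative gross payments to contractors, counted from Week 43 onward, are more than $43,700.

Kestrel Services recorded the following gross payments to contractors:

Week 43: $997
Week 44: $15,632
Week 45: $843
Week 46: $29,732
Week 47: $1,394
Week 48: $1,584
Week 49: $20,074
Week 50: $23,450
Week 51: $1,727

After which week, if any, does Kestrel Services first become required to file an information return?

Week 46

Through Week 43: $997
Through Week 44: $16,629
Through Week 45: $17,472
Through Week 46: $47,204 ← exceeds threshold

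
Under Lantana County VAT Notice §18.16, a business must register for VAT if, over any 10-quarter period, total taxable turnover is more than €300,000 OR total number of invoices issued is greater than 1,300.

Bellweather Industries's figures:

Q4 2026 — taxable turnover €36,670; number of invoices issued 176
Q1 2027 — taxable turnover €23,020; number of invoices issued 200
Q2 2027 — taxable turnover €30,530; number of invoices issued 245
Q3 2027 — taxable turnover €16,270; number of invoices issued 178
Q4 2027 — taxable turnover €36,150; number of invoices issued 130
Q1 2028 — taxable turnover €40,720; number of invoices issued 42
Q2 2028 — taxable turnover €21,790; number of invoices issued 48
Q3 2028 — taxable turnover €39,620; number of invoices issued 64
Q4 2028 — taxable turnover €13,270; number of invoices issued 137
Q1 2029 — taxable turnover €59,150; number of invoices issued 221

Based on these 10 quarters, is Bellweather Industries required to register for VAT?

Yes

Total taxable turnover: €36,670 + €23,020 + €30,530 + €16,270 + €36,150 + €40,720 + €21,790 + €39,620 + €13,270 + €59,150 = €317,190 (> €300,000).
Total number of invoices issued: 176 + 200 + 245 + 178 + 130 + 42 + 48 + 64 + 137 + 221 = 1,441 (> 1,300).
The test is 'or': at least one threshold is exceeded.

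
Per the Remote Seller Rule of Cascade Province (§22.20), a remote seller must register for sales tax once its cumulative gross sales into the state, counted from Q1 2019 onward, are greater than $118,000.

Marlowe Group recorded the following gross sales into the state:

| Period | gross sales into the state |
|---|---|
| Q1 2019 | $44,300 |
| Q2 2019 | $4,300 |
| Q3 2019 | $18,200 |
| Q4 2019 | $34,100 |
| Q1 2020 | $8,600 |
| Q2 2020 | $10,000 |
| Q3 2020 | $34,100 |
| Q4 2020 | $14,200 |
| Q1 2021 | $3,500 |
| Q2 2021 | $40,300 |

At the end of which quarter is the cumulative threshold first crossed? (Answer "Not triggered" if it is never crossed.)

Q2 2020

Through Q1 2019: $44,300
Through Q2 2019: $48,600
Through Q3 2019: $66,800
Through Q4 2019: $100,900
Through Q1 2020: $109,500
Through Q2 2020: $119,500 ← exceeds threshold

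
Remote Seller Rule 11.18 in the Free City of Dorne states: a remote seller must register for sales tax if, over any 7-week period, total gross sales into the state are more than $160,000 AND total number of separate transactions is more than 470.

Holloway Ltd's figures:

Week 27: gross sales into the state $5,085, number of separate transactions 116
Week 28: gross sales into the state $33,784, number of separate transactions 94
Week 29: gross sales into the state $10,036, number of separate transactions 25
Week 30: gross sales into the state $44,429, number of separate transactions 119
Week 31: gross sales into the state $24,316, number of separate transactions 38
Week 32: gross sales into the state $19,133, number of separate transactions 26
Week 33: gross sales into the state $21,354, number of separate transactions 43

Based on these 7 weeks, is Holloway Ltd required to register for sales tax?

No

Total gross sales into the state: $5,085 + $33,784 + $10,036 + $44,429 + $24,316 + $19,133 + $21,354 = $158,137 (≤ $160,000).
Total number of separate transactions: 116 + 94 + 25 + 119 + 38 + 26 + 43 = 461 (≤ 470).
The test is 'and': the rule requires both, and at least one is not exceeded.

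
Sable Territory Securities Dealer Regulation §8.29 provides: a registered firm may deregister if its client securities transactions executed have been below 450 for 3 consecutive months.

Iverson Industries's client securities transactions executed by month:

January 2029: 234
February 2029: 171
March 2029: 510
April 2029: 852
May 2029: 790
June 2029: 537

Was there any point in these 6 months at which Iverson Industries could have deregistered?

No

Months below 450: January 2029, February 2029.
Longest run of consecutive months below the threshold: 2.
2 < 3, so Iverson Industries never became eligible.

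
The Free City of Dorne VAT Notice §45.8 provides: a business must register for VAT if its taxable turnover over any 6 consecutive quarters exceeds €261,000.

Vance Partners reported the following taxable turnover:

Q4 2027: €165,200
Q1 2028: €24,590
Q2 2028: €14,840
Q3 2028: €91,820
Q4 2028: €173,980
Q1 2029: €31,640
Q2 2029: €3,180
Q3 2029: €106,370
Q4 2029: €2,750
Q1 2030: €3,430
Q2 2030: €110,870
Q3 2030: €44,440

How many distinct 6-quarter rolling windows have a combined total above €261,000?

Q4 2027–Q1 2029: €165,200 + €24,590 + €14,840 + €91,820 + €173,980 + €31,640 = €502,070 (over)
Q1 2028–Q2 2029: €24,590 + €14,840 + €91,820 + €173,980 + €31,640 + €3,180 = €340,050 (over)
Q2 2028–Q3 2029: €14,840 + €91,820 + €173,980 + €31,640 + €3,180 + €106,370 = €421,830 (over)
Q3 2028–Q4 2029: €91,820 + €173,980 + €31,640 + €3,180 + €106,370 + €2,750 = €409,740 (over)
Q4 2028–Q1 2030: €173,980 + €31,640 + €3,180 + €106,370 + €2,750 + €3,430 = €321,350 (over)
Q1 2029–Q2 2030: €31,640 + €3,180 + €106,370 + €2,750 + €3,430 + €110,870 = €258,240 (under)
Q2 2029–Q3 2030: €3,180 + €106,370 + €2,750 + €3,430 + €110,870 + €44,440 = €271,040 (over)
6 windows exceed the threshold.

6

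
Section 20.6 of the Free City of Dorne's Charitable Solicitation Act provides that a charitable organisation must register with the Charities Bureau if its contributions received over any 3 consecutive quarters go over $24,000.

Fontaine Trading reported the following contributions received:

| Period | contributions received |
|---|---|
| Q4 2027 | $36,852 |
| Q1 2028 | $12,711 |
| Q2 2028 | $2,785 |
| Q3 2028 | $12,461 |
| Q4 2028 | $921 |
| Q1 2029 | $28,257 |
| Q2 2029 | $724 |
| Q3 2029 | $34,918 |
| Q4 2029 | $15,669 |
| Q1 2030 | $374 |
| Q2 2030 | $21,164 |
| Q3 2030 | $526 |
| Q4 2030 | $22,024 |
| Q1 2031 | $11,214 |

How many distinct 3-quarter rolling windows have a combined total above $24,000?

Q4 2027–Q2 2028: $36,852 + $12,711 + $2,785 = $52,348 (over)
Q1 2028–Q3 2028: $12,711 + $2,785 + $12,461 = $27,957 (over)
Q2 2028–Q4 2028: $2,785 + $12,461 + $921 = $16,167 (under)
Q3 2028–Q1 2029: $12,461 + $921 + $28,257 = $41,639 (over)
Q4 2028–Q2 2029: $921 + $28,257 + $724 = $29,902 (over)
Q1 2029–Q3 2029: $28,257 + $724 + $34,918 = $63,899 (over)
Q2 2029–Q4 2029: $724 + $34,918 + $15,669 = $51,311 (over)
Q3 2029–Q1 2030: $34,918 + $15,669 + $374 = $50,961 (over)
Q4 2029–Q2 2030: $15,669 + $374 + $21,164 = $37,207 (over)
Q1 2030–Q3 2030: $374 + $21,164 + $526 = $22,064 (under)
Q2 2030–Q4 2030: $21,164 + $526 + $22,024 = $43,714 (over)
Q3 2030–Q1 2031: $526 + $22,024 + $11,214 = $33,764 (over)
10 windows exceed the threshold.

10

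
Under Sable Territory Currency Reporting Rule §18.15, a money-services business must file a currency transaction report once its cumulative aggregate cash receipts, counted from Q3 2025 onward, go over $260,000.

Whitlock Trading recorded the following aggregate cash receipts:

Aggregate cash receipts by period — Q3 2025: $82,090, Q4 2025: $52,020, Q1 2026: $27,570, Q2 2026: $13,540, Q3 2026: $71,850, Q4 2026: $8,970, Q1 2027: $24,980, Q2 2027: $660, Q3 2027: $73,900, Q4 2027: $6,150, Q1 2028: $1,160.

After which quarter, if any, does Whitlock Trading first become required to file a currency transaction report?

Q1 2027

Through Q3 2025: $82,090
Through Q4 2025: $134,110
Through Q1 2026: $161,680
Through Q2 2026: $175,220
Through Q3 2026: $247,070
Through Q4 2026: $256,040
Through Q1 2027: $281,020 ← exceeds threshold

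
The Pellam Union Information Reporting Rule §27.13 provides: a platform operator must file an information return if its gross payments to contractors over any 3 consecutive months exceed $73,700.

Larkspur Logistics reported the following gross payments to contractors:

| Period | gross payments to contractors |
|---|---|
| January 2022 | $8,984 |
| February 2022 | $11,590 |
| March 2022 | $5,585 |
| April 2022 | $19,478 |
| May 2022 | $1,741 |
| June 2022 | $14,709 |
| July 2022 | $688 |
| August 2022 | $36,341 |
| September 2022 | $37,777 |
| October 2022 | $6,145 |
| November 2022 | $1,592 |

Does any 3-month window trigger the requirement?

Yes

January 2022–March 2022: $8,984 + $11,590 + $5,585 = $26,159 (under)
February 2022–April 2022: $11,590 + $5,585 + $19,478 = $36,653 (under)
March 2022–May 2022: $5,585 + $19,478 + $1,741 = $26,804 (under)
April 2022–June 2022: $19,478 + $1,741 + $14,709 = $35,928 (under)
May 2022–July 2022: $1,741 + $14,709 + $688 = $17,138 (under)
June 2022–August 2022: $14,709 + $688 + $36,341 = $51,738 (under)
July 2022–September 2022: $688 + $36,341 + $37,777 = $74,806 (over)
August 2022–October 2022: $36,341 + $37,777 + $6,145 = $80,263 (over)
September 2022–November 2022: $37,777 + $6,145 + $1,592 = $45,514 (under)
At least one window exceeds $73,700.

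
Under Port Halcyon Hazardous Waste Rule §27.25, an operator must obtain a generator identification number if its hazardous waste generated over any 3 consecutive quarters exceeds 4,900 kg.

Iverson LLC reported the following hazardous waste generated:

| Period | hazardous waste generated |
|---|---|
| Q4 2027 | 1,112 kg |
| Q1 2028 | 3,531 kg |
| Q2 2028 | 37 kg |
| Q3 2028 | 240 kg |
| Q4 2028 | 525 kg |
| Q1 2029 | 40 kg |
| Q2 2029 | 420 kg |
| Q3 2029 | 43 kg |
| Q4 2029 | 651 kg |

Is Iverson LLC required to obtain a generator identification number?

Q4 2027–Q2 2028: 1,112 kg + 3,531 kg + 37 kg = 4,680 kg (under)
Q1 2028–Q3 2028: 3,531 kg + 37 kg + 240 kg = 3,808 kg (under)
Q2 2028–Q4 2028: 37 kg + 240 kg + 525 kg = 802 kg (under)
Q3 2028–Q1 2029: 240 kg + 525 kg + 40 kg = 805 kg (under)
Q4 2028–Q2 2029: 525 kg + 40 kg + 420 kg = 985 kg (under)
Q1 2029–Q3 2029: 40 kg + 420 kg + 43 kg = 503 kg (under)
Q2 2029–Q4 2029: 420 kg + 43 kg + 651 kg = 1,114 kg (under)
No window exceeds 4,900 kg.

No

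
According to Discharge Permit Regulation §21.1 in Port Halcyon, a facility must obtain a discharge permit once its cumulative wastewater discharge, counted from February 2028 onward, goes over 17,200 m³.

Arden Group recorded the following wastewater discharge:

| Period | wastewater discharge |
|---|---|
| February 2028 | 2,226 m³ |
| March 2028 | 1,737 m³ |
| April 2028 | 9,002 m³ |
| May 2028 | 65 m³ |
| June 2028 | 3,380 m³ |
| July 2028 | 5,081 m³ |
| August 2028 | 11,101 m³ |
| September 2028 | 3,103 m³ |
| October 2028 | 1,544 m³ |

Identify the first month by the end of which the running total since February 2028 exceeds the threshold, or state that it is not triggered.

Through February 2028: 2,226 m³
Through March 2028: 3,963 m³
Through April 2028: 12,965 m³
Through May 2028: 13,030 m³
Through June 2028: 16,410 m³
Through July 2028: 21,491 m³ ← exceeds threshold

July 2028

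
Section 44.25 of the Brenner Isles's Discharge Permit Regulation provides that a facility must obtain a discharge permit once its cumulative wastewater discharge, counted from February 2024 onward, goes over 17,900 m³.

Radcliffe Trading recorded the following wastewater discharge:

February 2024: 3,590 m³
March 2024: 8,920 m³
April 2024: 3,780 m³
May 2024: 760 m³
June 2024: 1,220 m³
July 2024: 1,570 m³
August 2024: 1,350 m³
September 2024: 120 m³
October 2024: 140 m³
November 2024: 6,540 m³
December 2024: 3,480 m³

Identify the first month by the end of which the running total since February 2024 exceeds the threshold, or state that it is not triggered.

June 2024

Through February 2024: 3,590 m³
Through March 2024: 12,510 m³
Through April 2024: 16,290 m³
Through May 2024: 17,050 m³
Through June 2024: 18,270 m³ ← exceeds threshold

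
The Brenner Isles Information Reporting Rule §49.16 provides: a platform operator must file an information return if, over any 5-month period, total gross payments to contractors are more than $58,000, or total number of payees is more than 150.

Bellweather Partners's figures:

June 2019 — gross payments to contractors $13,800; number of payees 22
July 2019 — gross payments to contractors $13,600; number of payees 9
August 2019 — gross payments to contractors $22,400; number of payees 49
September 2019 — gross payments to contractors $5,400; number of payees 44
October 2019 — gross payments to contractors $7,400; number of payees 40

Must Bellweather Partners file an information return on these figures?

Yes

Total gross payments to contractors: $13,800 + $13,600 + $22,400 + $5,400 + $7,400 = $62,600 (> $58,000).
Total number of payees: 22 + 9 + 49 + 44 + 40 = 164 (> 150).
The test is 'or': at least one threshold is exceeded.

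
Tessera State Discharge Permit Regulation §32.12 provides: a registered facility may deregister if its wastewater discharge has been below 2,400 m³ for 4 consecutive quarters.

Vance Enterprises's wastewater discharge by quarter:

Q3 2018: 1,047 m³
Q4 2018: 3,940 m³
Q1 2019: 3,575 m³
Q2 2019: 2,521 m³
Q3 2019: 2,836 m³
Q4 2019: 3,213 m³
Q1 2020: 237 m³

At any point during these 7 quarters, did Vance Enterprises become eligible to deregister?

Quarters below 2,400 m³: Q3 2018, Q1 2020.
Longest run of consecutive quarters below the threshold: 1.
1 < 4, so Vance Enterprises never became eligible.

No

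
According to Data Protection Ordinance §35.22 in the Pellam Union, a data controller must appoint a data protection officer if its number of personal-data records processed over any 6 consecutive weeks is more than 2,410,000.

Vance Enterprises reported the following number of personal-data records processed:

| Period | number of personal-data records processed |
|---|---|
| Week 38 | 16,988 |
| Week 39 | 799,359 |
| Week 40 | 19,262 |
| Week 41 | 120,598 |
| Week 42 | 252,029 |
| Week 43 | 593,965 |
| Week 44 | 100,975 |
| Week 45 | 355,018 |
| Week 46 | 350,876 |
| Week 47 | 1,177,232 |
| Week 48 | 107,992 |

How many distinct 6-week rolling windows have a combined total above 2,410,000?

2

Week 38–Week 43: 16,988 + 799,359 + 19,262 + 120,598 + 252,029 + 593,965 = 1,802,201 (under)
Week 39–Week 44: 799,359 + 19,262 + 120,598 + 252,029 + 593,965 + 100,975 = 1,886,188 (under)
Week 40–Week 45: 19,262 + 120,598 + 252,029 + 593,965 + 100,975 + 355,018 = 1,441,847 (under)
Week 41–Week 46: 120,598 + 252,029 + 593,965 + 100,975 + 355,018 + 350,876 = 1,773,461 (under)
Week 42–Week 47: 252,029 + 593,965 + 100,975 + 355,018 + 350,876 + 1,177,232 = 2,830,095 (over)
Week 43–Week 48: 593,965 + 100,975 + 355,018 + 350,876 + 1,177,232 + 107,992 = 2,686,058 (over)
2 windows exceed the threshold.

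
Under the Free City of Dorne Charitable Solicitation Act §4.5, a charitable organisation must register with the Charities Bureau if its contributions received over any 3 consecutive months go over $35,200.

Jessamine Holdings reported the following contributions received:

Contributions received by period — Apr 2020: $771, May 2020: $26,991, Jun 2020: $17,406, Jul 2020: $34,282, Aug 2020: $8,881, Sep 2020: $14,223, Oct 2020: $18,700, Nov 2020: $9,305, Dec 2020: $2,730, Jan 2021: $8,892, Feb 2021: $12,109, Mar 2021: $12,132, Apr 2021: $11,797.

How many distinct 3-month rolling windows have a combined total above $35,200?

7

Apr 2020–Jun 2020: $771 + $26,991 + $17,406 = $45,168 (over)
May 2020–Jul 2020: $26,991 + $17,406 + $34,282 = $78,679 (over)
Jun 2020–Aug 2020: $17,406 + $34,282 + $8,881 = $60,569 (over)
Jul 2020–Sep 2020: $34,282 + $8,881 + $14,223 = $57,386 (over)
Aug 2020–Oct 2020: $8,881 + $14,223 + $18,700 = $41,804 (over)
Sep 2020–Nov 2020: $14,223 + $18,700 + $9,305 = $42,228 (over)
Oct 2020–Dec 2020: $18,700 + $9,305 + $2,730 = $30,735 (under)
Nov 2020–Jan 2021: $9,305 + $2,730 + $8,892 = $20,927 (under)
Dec 2020–Feb 2021: $2,730 + $8,892 + $12,109 = $23,731 (under)
Jan 2021–Mar 2021: $8,892 + $12,109 + $12,132 = $33,133 (under)
Feb 2021–Apr 2021: $12,109 + $12,132 + $11,797 = $36,038 (over)
7 windows exceed the threshold.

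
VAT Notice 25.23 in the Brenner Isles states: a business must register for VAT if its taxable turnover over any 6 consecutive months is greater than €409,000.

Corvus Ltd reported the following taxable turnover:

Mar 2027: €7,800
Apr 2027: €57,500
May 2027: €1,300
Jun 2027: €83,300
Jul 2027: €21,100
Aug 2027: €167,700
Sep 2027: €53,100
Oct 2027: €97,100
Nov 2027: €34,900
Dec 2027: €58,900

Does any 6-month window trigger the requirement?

Yes

Mar 2027–Aug 2027: €7,800 + €57,500 + €1,300 + €83,300 + €21,100 + €167,700 = €338,700 (under)
Apr 2027–Sep 2027: €57,500 + €1,300 + €83,300 + €21,100 + €167,700 + €53,100 = €384,000 (under)
May 2027–Oct 2027: €1,300 + €83,300 + €21,100 + €167,700 + €53,100 + €97,100 = €423,600 (over)
Jun 2027–Nov 2027: €83,300 + €21,100 + €167,700 + €53,100 + €97,100 + €34,900 = €457,200 (over)
Jul 2027–Dec 2027: €21,100 + €167,700 + €53,100 + €97,100 + €34,900 + €58,900 = €432,800 (over)
At least one window exceeds €409,000.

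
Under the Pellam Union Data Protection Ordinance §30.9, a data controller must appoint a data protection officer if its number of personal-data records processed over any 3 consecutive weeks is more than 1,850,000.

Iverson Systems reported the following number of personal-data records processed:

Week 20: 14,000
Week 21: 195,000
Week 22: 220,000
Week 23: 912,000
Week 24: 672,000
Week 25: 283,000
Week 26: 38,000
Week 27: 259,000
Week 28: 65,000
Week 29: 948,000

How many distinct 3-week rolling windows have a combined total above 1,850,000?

1

Week 20–Week 22: 14,000 + 195,000 + 220,000 = 429,000 (under)
Week 21–Week 23: 195,000 + 220,000 + 912,000 = 1,327,000 (under)
Week 22–Week 24: 220,000 + 912,000 + 672,000 = 1,804,000 (under)
Week 23–Week 25: 912,000 + 672,000 + 283,000 = 1,867,000 (over)
Week 24–Week 26: 672,000 + 283,000 + 38,000 = 993,000 (under)
Week 25–Week 27: 283,000 + 38,000 + 259,000 = 580,000 (under)
Week 26–Week 28: 38,000 + 259,000 + 65,000 = 362,000 (under)
Week 27–Week 29: 259,000 + 65,000 + 948,000 = 1,272,000 (under)
1 window exceeds the threshold.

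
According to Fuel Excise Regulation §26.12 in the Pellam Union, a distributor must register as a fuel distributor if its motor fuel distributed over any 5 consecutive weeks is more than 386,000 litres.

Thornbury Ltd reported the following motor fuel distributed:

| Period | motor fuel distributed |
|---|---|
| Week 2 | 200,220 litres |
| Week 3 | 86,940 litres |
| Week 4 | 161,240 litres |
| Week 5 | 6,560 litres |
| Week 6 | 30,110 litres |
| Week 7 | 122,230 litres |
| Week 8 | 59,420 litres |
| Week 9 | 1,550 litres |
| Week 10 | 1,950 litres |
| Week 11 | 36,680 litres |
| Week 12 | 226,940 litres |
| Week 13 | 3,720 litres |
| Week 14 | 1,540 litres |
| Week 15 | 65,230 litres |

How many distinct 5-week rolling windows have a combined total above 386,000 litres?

2

Week 2–Week 6: 200,220 litres + 86,940 litres + 161,240 litres + 6,560 litres + 30,110 litres = 485,070 litres (over)
Week 3–Week 7: 86,940 litres + 161,240 litres + 6,560 litres + 30,110 litres + 122,230 litres = 407,080 litres (over)
Week 4–Week 8: 161,240 litres + 6,560 litres + 30,110 litres + 122,230 litres + 59,420 litres = 379,560 litres (under)
Week 5–Week 9: 6,560 litres + 30,110 litres + 122,230 litres + 59,420 litres + 1,550 litres = 219,870 litres (under)
Week 6–Week 10: 30,110 litres + 122,230 litres + 59,420 litres + 1,550 litres + 1,950 litres = 215,260 litres (under)
Week 7–Week 11: 122,230 litres + 59,420 litres + 1,550 litres + 1,950 litres + 36,680 litres = 221,830 litres (under)
Week 8–Week 12: 59,420 litres + 1,550 litres + 1,950 litres + 36,680 litres + 226,940 litres = 326,540 litres (under)
Week 9–Week 13: 1,550 litres + 1,950 litres + 36,680 litres + 226,940 litres + 3,720 litres = 270,840 litres (under)
Week 10–Week 14: 1,950 litres + 36,680 litres + 226,940 litres + 3,720 litres + 1,540 litres = 270,830 litres (under)
Week 11–Week 15: 36,680 litres + 226,940 litres + 3,720 litres + 1,540 litres + 65,230 litres = 334,110 litres (under)
2 windows exceed the threshold.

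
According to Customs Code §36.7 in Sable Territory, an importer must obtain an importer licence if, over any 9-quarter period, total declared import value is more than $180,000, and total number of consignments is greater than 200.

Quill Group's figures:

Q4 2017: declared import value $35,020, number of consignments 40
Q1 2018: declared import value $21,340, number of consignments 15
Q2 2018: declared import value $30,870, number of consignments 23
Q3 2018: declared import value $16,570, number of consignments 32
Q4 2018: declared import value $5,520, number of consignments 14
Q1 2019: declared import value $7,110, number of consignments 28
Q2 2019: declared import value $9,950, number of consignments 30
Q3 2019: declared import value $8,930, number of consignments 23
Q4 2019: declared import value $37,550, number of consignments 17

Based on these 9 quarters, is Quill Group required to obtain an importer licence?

No

Total declared import value: $35,020 + $21,340 + $30,870 + $16,570 + $5,520 + $7,110 + $9,950 + $8,930 + $37,550 = $172,860 (≤ $180,000).
Total number of consignments: 40 + 15 + 23 + 32 + 14 + 28 + 30 + 23 + 17 = 222 (> 200).
The test is 'and': the rule requires both, and at least one is not exceeded.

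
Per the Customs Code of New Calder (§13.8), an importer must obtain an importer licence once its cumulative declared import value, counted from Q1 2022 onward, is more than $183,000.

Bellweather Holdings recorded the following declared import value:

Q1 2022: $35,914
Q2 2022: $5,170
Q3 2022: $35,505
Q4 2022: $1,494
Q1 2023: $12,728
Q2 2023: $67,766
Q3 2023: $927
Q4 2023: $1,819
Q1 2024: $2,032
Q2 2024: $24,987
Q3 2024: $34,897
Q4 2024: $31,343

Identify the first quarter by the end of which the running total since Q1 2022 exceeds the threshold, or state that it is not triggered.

Q2 2024

Through Q1 2022: $35,914
Through Q2 2022: $41,084
Through Q3 2022: $76,589
Through Q4 2022: $78,083
Through Q1 2023: $90,811
Through Q2 2023: $158,577
Through Q3 2023: $159,504
Through Q4 2023: $161,323
Through Q1 2024: $163,355
Through Q2 2024: $188,342 ← exceeds threshold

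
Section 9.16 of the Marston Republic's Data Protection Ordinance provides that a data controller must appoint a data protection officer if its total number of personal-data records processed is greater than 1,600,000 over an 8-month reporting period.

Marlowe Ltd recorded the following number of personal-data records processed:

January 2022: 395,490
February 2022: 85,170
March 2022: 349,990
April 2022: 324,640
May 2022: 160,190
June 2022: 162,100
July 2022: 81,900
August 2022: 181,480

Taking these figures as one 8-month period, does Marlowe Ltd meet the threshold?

Yes

Total number of personal-data records processed: 395,490 + 85,170 + 349,990 + 324,640 + 160,190 + 162,100 + 81,900 + 181,480 = 1,740,960.
1,740,960 > 1,600,000, so the threshold is exceeded.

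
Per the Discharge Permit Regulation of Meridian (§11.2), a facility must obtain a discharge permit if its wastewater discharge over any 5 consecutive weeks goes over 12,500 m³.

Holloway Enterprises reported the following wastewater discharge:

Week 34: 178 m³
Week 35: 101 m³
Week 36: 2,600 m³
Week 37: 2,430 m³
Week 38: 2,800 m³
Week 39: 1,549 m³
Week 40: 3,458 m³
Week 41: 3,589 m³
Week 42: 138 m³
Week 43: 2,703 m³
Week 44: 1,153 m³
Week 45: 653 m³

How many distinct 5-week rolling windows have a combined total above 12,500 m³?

2

Week 34–Week 38: 178 m³ + 101 m³ + 2,600 m³ + 2,430 m³ + 2,800 m³ = 8,109 m³ (under)
Week 35–Week 39: 101 m³ + 2,600 m³ + 2,430 m³ + 2,800 m³ + 1,549 m³ = 9,480 m³ (under)
Week 36–Week 40: 2,600 m³ + 2,430 m³ + 2,800 m³ + 1,549 m³ + 3,458 m³ = 12,837 m³ (over)
Week 37–Week 41: 2,430 m³ + 2,800 m³ + 1,549 m³ + 3,458 m³ + 3,589 m³ = 13,826 m³ (over)
Week 38–Week 42: 2,800 m³ + 1,549 m³ + 3,458 m³ + 3,589 m³ + 138 m³ = 11,534 m³ (under)
Week 39–Week 43: 1,549 m³ + 3,458 m³ + 3,589 m³ + 138 m³ + 2,703 m³ = 11,437 m³ (under)
Week 40–Week 44: 3,458 m³ + 3,589 m³ + 138 m³ + 2,703 m³ + 1,153 m³ = 11,041 m³ (under)
Week 41–Week 45: 3,589 m³ + 138 m³ + 2,703 m³ + 1,153 m³ + 653 m³ = 8,236 m³ (under)
2 windows exceed the threshold.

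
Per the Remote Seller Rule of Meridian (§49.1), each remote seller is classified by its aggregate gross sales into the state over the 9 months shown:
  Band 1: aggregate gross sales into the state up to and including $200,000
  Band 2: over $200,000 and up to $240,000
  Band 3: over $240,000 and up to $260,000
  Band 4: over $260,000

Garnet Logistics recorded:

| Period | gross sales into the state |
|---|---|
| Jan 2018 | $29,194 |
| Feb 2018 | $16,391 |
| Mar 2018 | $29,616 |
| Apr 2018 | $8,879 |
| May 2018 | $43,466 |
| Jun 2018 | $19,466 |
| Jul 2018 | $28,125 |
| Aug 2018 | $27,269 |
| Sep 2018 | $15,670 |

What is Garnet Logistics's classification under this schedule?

Aggregate gross sales into the state: $29,194 + $16,391 + $29,616 + $8,879 + $43,466 + $19,466 + $28,125 + $27,269 + $15,670 = $218,076.
$200,000 < $218,076 ≤ $240,000, so Band 2 applies.

Band 2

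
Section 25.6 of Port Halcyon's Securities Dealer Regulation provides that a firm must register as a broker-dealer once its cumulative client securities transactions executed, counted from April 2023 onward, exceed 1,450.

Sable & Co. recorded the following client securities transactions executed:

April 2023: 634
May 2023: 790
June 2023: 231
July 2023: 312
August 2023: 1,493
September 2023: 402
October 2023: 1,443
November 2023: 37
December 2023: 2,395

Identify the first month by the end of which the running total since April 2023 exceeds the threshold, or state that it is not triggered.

Through April 2023: 634
Through May 2023: 1,424
Through June 2023: 1,655 ← exceeds threshold

June 2023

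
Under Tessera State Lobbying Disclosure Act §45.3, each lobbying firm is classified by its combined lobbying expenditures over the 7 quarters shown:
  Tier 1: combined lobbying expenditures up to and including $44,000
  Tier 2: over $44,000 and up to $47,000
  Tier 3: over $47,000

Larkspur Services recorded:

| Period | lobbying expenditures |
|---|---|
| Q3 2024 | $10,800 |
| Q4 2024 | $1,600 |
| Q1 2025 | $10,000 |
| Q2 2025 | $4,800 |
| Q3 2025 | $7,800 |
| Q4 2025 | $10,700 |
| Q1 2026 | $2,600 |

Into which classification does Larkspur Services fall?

Tier 3

Combined lobbying expenditures: $10,800 + $1,600 + $10,000 + $4,800 + $7,800 + $10,700 + $2,600 = $48,300.
$48,300 > $47,000, so Tier 3 applies.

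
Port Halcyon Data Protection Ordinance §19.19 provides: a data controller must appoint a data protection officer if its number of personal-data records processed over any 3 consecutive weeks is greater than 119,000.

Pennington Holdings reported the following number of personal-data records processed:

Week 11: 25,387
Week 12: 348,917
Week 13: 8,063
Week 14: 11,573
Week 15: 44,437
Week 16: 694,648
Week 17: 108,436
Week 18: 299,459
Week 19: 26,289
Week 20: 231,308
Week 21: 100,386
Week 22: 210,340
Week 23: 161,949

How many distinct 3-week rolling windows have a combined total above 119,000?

Week 11–Week 13: 25,387 + 348,917 + 8,063 = 382,367 (over)
Week 12–Week 14: 348,917 + 8,063 + 11,573 = 368,553 (over)
Week 13–Week 15: 8,063 + 11,573 + 44,437 = 64,073 (under)
Week 14–Week 16: 11,573 + 44,437 + 694,648 = 750,658 (over)
Week 15–Week 17: 44,437 + 694,648 + 108,436 = 847,521 (over)
Week 16–Week 18: 694,648 + 108,436 + 299,459 = 1,102,543 (over)
Week 17–Week 19: 108,436 + 299,459 + 26,289 = 434,184 (over)
Week 18–Week 20: 299,459 + 26,289 + 231,308 = 557,056 (over)
Week 19–Week 21: 26,289 + 231,308 + 100,386 = 357,983 (over)
Week 20–Week 22: 231,308 + 100,386 + 210,340 = 542,034 (over)
Week 21–Week 23: 100,386 + 210,340 + 161,949 = 472,675 (over)
10 windows exceed the threshold.

10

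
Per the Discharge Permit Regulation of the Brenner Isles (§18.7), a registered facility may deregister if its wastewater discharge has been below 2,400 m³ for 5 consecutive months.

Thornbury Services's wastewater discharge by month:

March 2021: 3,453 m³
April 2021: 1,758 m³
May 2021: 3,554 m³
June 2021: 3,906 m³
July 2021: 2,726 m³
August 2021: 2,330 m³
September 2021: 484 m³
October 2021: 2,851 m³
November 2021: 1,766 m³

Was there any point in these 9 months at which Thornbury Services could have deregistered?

Months below 2,400 m³: April 2021, August 2021, September 2021, November 2021.
Longest run of consecutive months below the threshold: 2.
2 < 5, so Thornbury Services never became eligible.

No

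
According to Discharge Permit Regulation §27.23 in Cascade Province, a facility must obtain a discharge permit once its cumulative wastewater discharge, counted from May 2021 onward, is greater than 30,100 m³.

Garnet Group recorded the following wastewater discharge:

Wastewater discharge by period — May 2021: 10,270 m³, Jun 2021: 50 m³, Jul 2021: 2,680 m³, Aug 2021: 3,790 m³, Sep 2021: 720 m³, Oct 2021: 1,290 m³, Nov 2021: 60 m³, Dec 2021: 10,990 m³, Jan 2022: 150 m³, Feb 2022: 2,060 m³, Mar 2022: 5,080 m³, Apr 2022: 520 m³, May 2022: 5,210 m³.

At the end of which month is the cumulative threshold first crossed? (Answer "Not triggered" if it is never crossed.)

Feb 2022

Through May 2021: 10,270 m³
Through Jun 2021: 10,320 m³
Through Jul 2021: 13,000 m³
Through Aug 2021: 16,790 m³
Through Sep 2021: 17,510 m³
Through Oct 2021: 18,800 m³
Through Nov 2021: 18,860 m³
Through Dec 2021: 29,850 m³
Through Jan 2022: 30,000 m³
Through Feb 2022: 32,060 m³ ← exceeds threshold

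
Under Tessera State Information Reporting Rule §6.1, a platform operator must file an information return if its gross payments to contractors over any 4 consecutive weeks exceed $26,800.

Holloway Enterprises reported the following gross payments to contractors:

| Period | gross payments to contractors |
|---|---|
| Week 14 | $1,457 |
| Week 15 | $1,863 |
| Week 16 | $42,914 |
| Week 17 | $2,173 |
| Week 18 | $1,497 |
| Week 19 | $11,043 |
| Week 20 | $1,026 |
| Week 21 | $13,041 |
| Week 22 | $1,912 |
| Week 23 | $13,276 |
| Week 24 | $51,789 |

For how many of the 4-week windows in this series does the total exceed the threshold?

6

Week 14–Week 17: $1,457 + $1,863 + $42,914 + $2,173 = $48,407 (over)
Week 15–Week 18: $1,863 + $42,914 + $2,173 + $1,497 = $48,447 (over)
Week 16–Week 19: $42,914 + $2,173 + $1,497 + $11,043 = $57,627 (over)
Week 17–Week 20: $2,173 + $1,497 + $11,043 + $1,026 = $15,739 (under)
Week 18–Week 21: $1,497 + $11,043 + $1,026 + $13,041 = $26,607 (under)
Week 19–Week 22: $11,043 + $1,026 + $13,041 + $1,912 = $27,022 (over)
Week 20–Week 23: $1,026 + $13,041 + $1,912 + $13,276 = $29,255 (over)
Week 21–Week 24: $13,041 + $1,912 + $13,276 + $51,789 = $80,018 (over)
6 windows exceed the threshold.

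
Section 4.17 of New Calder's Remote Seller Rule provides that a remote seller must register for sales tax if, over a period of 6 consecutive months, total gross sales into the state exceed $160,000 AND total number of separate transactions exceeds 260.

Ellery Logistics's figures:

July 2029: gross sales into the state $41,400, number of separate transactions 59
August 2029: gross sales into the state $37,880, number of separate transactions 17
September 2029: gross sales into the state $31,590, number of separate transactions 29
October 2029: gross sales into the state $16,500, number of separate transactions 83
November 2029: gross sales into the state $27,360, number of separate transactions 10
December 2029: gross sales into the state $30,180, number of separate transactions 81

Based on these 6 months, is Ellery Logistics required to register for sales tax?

Total gross sales into the state: $41,400 + $37,880 + $31,590 + $16,500 + $27,360 + $30,180 = $184,910 (> $160,000).
Total number of separate transactions: 59 + 17 + 29 + 83 + 10 + 81 = 279 (> 260).
The test is 'and': both thresholds are exceeded.

Yes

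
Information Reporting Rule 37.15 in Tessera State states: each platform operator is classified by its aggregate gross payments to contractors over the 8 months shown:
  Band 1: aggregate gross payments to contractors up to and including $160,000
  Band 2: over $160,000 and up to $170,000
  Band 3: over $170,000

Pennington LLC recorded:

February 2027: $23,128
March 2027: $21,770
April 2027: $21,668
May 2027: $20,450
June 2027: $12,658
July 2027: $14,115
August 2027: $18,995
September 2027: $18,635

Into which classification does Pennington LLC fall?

Aggregate gross payments to contractors: $23,128 + $21,770 + $21,668 + $20,450 + $12,658 + $14,115 + $18,995 + $18,635 = $151,419.
$151,419 ≤ $160,000, so Band 1 applies.

Band 1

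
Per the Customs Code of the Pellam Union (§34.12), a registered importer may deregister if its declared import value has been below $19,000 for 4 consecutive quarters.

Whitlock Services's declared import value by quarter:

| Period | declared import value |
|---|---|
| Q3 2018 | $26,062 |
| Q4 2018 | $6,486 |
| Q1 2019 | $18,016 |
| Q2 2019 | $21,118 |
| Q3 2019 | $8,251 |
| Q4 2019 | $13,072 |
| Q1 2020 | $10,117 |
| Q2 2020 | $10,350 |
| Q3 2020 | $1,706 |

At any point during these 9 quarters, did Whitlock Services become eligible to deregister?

Yes

Quarters below $19,000: Q4 2018, Q1 2019, Q3 2019, Q4 2019, Q1 2020, Q2 2020, Q3 2020.
Longest run of consecutive quarters below the threshold: 5.
5 ≥ 4, so Whitlock Services became eligible.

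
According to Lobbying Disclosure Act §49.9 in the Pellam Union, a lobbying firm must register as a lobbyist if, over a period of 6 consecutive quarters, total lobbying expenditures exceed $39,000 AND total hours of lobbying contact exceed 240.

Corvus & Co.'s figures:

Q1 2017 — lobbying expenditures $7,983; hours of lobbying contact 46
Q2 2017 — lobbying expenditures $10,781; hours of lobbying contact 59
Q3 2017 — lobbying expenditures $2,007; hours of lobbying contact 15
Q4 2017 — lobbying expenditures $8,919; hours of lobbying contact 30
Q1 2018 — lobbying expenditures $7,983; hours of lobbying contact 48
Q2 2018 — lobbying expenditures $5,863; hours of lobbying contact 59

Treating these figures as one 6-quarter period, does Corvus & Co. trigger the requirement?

Total lobbying expenditures: $7,983 + $10,781 + $2,007 + $8,919 + $7,983 + $5,863 = $43,536 (> $39,000).
Total hours of lobbying contact: 46 + 59 + 15 + 30 + 48 + 59 = 257 (> 240).
The test is 'and': both thresholds are exceeded.

Yes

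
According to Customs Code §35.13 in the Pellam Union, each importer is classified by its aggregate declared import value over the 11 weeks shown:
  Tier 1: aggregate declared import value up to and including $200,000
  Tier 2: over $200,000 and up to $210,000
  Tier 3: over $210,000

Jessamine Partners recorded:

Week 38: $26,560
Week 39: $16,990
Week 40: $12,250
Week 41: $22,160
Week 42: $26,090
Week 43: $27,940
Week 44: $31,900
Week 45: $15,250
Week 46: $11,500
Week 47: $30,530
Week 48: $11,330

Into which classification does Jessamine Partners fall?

Tier 3

Aggregate declared import value: $26,560 + $16,990 + $12,250 + $22,160 + $26,090 + $27,940 + $31,900 + $15,250 + $11,500 + $30,530 + $11,330 = $232,500.
$232,500 > $210,000, so Tier 3 applies.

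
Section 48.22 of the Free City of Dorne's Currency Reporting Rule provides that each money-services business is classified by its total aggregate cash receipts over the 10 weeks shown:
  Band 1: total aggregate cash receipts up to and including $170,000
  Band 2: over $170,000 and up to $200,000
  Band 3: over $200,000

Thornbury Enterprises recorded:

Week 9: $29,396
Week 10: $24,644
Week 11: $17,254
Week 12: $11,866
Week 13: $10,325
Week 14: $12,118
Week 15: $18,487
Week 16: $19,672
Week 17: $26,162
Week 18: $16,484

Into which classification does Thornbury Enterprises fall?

Total aggregate cash receipts: $29,396 + $24,644 + $17,254 + $11,866 + $10,325 + $12,118 + $18,487 + $19,672 + $26,162 + $16,484 = $186,408.
$170,000 < $186,408 ≤ $200,000, so Band 2 applies.

Band 2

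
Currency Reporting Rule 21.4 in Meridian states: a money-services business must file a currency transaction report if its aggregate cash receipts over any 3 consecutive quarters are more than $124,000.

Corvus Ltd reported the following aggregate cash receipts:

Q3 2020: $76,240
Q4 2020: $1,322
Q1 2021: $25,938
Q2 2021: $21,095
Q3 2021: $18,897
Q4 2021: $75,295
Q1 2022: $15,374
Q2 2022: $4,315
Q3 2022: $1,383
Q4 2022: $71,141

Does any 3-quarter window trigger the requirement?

No

Q3 2020–Q1 2021: $76,240 + $1,322 + $25,938 = $103,500 (under)
Q4 2020–Q2 2021: $1,322 + $25,938 + $21,095 = $48,355 (under)
Q1 2021–Q3 2021: $25,938 + $21,095 + $18,897 = $65,930 (under)
Q2 2021–Q4 2021: $21,095 + $18,897 + $75,295 = $115,287 (under)
Q3 2021–Q1 2022: $18,897 + $75,295 + $15,374 = $109,566 (under)
Q4 2021–Q2 2022: $75,295 + $15,374 + $4,315 = $94,984 (under)
Q1 2022–Q3 2022: $15,374 + $4,315 + $1,383 = $21,072 (under)
Q2 2022–Q4 2022: $4,315 + $1,383 + $71,141 = $76,839 (under)
No window exceeds $124,000.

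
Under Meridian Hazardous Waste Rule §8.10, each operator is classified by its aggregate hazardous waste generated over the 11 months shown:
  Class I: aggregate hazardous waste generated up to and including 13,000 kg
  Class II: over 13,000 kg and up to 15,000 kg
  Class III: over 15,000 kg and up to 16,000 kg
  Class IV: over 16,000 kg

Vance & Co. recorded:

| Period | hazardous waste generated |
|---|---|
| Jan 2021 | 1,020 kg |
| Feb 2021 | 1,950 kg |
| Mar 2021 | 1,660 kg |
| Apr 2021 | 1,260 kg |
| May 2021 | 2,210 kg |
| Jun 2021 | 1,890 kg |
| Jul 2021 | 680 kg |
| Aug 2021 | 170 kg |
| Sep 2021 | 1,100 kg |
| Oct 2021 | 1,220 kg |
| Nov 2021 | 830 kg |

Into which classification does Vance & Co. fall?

Aggregate hazardous waste generated: 1,020 kg + 1,950 kg + 1,660 kg + 1,260 kg + 2,210 kg + 1,890 kg + 680 kg + 170 kg + 1,100 kg + 1,220 kg + 830 kg = 13,990 kg.
13,000 kg < 13,990 kg ≤ 15,000 kg, so Class II applies.

Class II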